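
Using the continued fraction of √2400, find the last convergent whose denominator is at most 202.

√2400 = [48; 1, 96, …] (period length 2).
Convergents:
  p_0/q_0 = 48/1
  p_1/q_1 = 49/1
  p_2/q_2 = 4752/97
  p_3/q_3 = 4801/98
  p_4/q_4 = 465648/9505
q_3 = 98 ≤ 202 < 9505 = q_4, so the answer is 4801/98.

4801/98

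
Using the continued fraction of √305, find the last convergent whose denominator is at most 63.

489/28

√305 = [17; 2, 6, 2, 34, …] (period length 4).
Convergents:
  p_0/q_0 = 17/1
  p_1/q_1 = 35/2
  p_2/q_2 = 227/13
  p_3/q_3 = 489/28
  p_4/q_4 = 16853/965
q_3 = 28 ≤ 63 < 965 = q_4, so the answer is 489/28.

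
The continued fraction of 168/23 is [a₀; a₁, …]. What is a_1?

3

168 = 7·23 + 7   →  a_0 = 7
23 = 3·7 + 2   →  a_1 = 3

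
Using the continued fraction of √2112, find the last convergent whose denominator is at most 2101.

96141/2092

√2112 = [45; 1, 21, 1, 90, …] (period length 4).
Convergents:
  p_0/q_0 = 45/1
  p_1/q_1 = 46/1
  p_2/q_2 = 1011/22
  p_3/q_3 = 1057/23
  p_4/q_4 = 96141/2092
  p_5/q_5 = 97198/2115
q_4 = 2092 ≤ 2101 < 2115 = q_5, so the answer is 96141/2092.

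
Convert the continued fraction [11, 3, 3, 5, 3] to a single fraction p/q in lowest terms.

Fold from the inside: start with 3/1.
  5 + 1/3 = 16/3
  3 + 3/16 = 51/16
  3 + 16/51 = 169/51
  11 + 51/169 = 1910/169

1910/169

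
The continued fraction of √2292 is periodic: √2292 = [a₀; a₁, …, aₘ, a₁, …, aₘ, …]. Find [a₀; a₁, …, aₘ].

[47; 1, 6, 1, 94]

a₀ = ⌊√2292⌋ = 47.
With m₀=0, d₀=1 and mₖ₊₁ = dₖaₖ − mₖ, dₖ₊₁ = (n − mₖ₊₁²)/dₖ, aₖ₊₁ = ⌊(a₀+mₖ₊₁)/dₖ₊₁⌋:
  k=1: m=47, d=83, a=1
  k=2: m=36, d=12, a=6
  k=3: m=36, d=83, a=1
  k=4: m=47, d=1, a=94
d=1 and a=2a₀=94 at k=4, so the next step gives (m, d) = (47, 83) again — its k=1 value — and the period has length 4.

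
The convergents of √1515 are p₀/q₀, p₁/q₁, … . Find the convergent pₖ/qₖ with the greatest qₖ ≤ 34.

506/13

√1515 = [38; 1, 11, 1, 76, …] (period length 4).
Convergents:
  p_0/q_0 = 38/1
  p_1/q_1 = 39/1
  p_2/q_2 = 467/12
  p_3/q_3 = 506/13
  p_4/q_4 = 38923/1000
q_3 = 13 ≤ 34 < 1000 = q_4, so the answer is 506/13.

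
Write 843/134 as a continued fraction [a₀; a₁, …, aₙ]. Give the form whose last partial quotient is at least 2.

843 = 6*134 + 39
134 = 3*39 + 17
39 = 2*17 + 5
17 = 3*5 + 2
5 = 2*2 + 1
2 = 2*1 + 0  (stop)
So 843/134 = [6; 3, 2, 3, 2, 2].

[6; 3, 2, 3, 2, 2]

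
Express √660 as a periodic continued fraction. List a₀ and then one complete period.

a₀ = ⌊√660⌋ = 25.
With m₀=0, d₀=1 and mₖ₊₁ = dₖaₖ − mₖ, dₖ₊₁ = (n − mₖ₊₁²)/dₖ, aₖ₊₁ = ⌊(a₀+mₖ₊₁)/dₖ₊₁⌋:
  k=1: m=25, d=35, a=1
  k=2: m=10, d=16, a=2
  k=3: m=22, d=11, a=4
  k=4: m=22, d=16, a=2
  k=5: m=10, d=35, a=1
  k=6: m=25, d=1, a=50
d=1 and a=2a₀=50 at k=6, so the next step gives (m, d) = (25, 35) again — its k=1 value — and the period has length 6.

[25; 1, 2, 4, 2, 1, 50]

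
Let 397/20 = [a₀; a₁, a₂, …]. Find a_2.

5

397 = 19·20 + 17   →  a_0 = 19
20 = 1·17 + 3   →  a_1 = 1
17 = 5·3 + 2   →  a_2 = 5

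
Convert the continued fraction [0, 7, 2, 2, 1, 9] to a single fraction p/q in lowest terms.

68/505

Using pₖ = aₖpₖ₋₁ + pₖ₋₂ and qₖ = aₖqₖ₋₁ + qₖ₋₂:
  k=0: a=0, p=0, q=1
  k=1: a=7, p=1, q=7
  k=2: a=2, p=2, q=15
  k=3: a=2, p=5, q=37
  k=4: a=1, p=7, q=52
  k=5: a=9, p=68, q=505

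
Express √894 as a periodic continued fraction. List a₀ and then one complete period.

a₀ = ⌊√894⌋ = 29.
With m₀=0, d₀=1 and mₖ₊₁ = dₖaₖ − mₖ, dₖ₊₁ = (n − mₖ₊₁²)/dₖ, aₖ₊₁ = ⌊(a₀+mₖ₊₁)/dₖ₊₁⌋:
  k=1: m=29, d=53, a=1
  k=2: m=24, d=6, a=8
  k=3: m=24, d=53, a=1
  k=4: m=29, d=1, a=58
d=1 and a=2a₀=58 at k=4, so the next step gives (m, d) = (29, 53) again — its k=1 value — and the period has length 4.

[29; 1, 8, 1, 58]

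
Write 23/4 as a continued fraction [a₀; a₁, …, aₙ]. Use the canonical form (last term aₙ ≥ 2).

[5; 1, 3]

23 = 5×4 + 3
4 = 1×3 + 1
3 = 3×1 + 0  (stop)
So 23/4 = [5; 1, 3].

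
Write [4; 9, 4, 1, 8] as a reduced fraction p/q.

Fold from the inside: start with 8/1.
  1 + 1/8 = 9/8
  4 + 8/9 = 44/9
  9 + 9/44 = 405/44
  4 + 44/405 = 1664/405

1664/405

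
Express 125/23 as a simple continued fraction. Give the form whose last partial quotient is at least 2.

125 = 5*23 + 10
23 = 2*10 + 3
10 = 3*3 + 1
3 = 3*1 + 0  (stop)
So 125/23 = [5; 2, 3, 3].

[5; 2, 3, 3]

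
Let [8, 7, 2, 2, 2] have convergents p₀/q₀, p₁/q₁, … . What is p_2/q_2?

122/15

Using pₖ = aₖpₖ₋₁ + pₖ₋₂, qₖ = aₖqₖ₋₁ + qₖ₋₂ (with p₋₁=1, p₋₂=0, q₋₁=0, q₋₂=1):
  k=0: a=8, p=8, q=1
  k=1: a=7, p=57, q=7
  k=2: a=2, p=122, q=15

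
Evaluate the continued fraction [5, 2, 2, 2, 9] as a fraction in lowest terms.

612/113

Fold from the inside: start with 9/1.
  2 + 1/9 = 19/9
  2 + 9/19 = 47/19
  2 + 19/47 = 113/47
  5 + 47/113 = 612/113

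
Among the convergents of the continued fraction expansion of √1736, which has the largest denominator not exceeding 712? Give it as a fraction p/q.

20791/499

√1736 = [41; 1, 1, 1, 82, …] (period length 4).
Convergents:
  p_0/q_0 = 41/1
  p_1/q_1 = 42/1
  p_2/q_2 = 83/2
  p_3/q_3 = 125/3
  p_4/q_4 = 10333/248
  p_5/q_5 = 10458/251
  p_6/q_6 = 20791/499
  p_7/q_7 = 31249/750
q_6 = 499 ≤ 712 < 750 = q_7, so the answer is 20791/499.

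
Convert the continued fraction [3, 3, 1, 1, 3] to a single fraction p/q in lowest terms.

Using pₖ = aₖpₖ₋₁ + pₖ₋₂ and qₖ = aₖqₖ₋₁ + qₖ₋₂:
  k=0: a=3, p=3, q=1
  k=1: a=3, p=10, q=3
  k=2: a=1, p=13, q=4
  k=3: a=1, p=23, q=7
  k=4: a=3, p=82, q=25

82/25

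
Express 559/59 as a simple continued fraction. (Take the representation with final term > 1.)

[9; 2, 9, 3]

559 = 9×59 + 28
59 = 2×28 + 3
28 = 9×3 + 1
3 = 3×1 + 0  (stop)
So 559/59 = [9; 2, 9, 3].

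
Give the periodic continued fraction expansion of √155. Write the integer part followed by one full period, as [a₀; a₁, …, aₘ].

a₀ = ⌊√155⌋ = 12.
With m₀=0, d₀=1 and mₖ₊₁ = dₖaₖ − mₖ, dₖ₊₁ = (n − mₖ₊₁²)/dₖ, aₖ₊₁ = ⌊(a₀+mₖ₊₁)/dₖ₊₁⌋:
  k=1: m=12, d=11, a=2
  k=2: m=10, d=5, a=4
  k=3: m=10, d=11, a=2
  k=4: m=12, d=1, a=24
d=1 and a=2a₀=24 at k=4, so the next step gives (m, d) = (12, 11) again — its k=1 value — and the period has length 4.

[12; 2, 4, 2, 24]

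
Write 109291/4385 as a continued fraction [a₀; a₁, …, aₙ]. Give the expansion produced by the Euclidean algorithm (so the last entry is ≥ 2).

[24; 1, 12, 7, 1, 3, 3, 3]

109291 = 24*4385 + 4051
4385 = 1*4051 + 334
4051 = 12*334 + 43
334 = 7*43 + 33
43 = 1*33 + 10
33 = 3*10 + 3
10 = 3*3 + 1
3 = 3*1 + 0  (stop)
So 109291/4385 = [24; 1, 12, 7, 1, 3, 3, 3].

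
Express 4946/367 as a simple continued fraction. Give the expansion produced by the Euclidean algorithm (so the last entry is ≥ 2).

4946 = 13*367 + 175
367 = 2*175 + 17
175 = 10*17 + 5
17 = 3*5 + 2
5 = 2*2 + 1
2 = 2*1 + 0  (stop)
So 4946/367 = [13; 2, 10, 3, 2, 2].

[13; 2, 10, 3, 2, 2]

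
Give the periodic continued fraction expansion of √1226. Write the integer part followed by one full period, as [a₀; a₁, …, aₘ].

[35; 70]

a₀ = ⌊√1226⌋ = 35.
With m₀=0, d₀=1 and mₖ₊₁ = dₖaₖ − mₖ, dₖ₊₁ = (n − mₖ₊₁²)/dₖ, aₖ₊₁ = ⌊(a₀+mₖ₊₁)/dₖ₊₁⌋:
  k=1: m=35, d=1, a=70
d=1 and a=2a₀=70 at k=1, so the next step gives (m, d) = (35, 1) again — its k=1 value — and the period has length 1.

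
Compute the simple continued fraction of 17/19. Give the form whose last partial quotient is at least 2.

17 = 0×19 + 17
19 = 1×17 + 2
17 = 8×2 + 1
2 = 2×1 + 0  (stop)
So 17/19 = [0; 1, 8, 2].

[0; 1, 8, 2]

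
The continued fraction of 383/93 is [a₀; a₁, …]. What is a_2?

383 = 4·93 + 11   →  a_0 = 4
93 = 8·11 + 5   →  a_1 = 8
11 = 2·5 + 1   →  a_2 = 2

2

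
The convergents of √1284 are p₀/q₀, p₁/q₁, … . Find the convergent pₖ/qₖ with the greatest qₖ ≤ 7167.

√1284 = [35; 1, 4, 1, 70, …] (period length 4).
Convergents:
  p_0/q_0 = 35/1
  p_1/q_1 = 36/1
  p_2/q_2 = 179/5
  p_3/q_3 = 215/6
  p_4/q_4 = 15229/425
  p_5/q_5 = 15444/431
  p_6/q_6 = 77005/2149
  p_7/q_7 = 92449/2580
  p_8/q_8 = 6548435/182749
q_7 = 2580 ≤ 7167 < 182749 = q_8, so the answer is 92449/2580.

92449/2580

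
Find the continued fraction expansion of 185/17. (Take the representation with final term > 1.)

185 = 10×17 + 15
17 = 1×15 + 2
15 = 7×2 + 1
2 = 2×1 + 0  (stop)
So 185/17 = [10; 1, 7, 2].

[10; 1, 7, 2]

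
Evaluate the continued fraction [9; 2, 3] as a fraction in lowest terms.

66/7

Fold from the inside: start with 3/1.
  2 + 1/3 = 7/3
  9 + 3/7 = 66/7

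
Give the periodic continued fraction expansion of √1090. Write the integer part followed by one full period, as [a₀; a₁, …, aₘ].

[33; 66]

a₀ = ⌊√1090⌋ = 33.
With m₀=0, d₀=1 and mₖ₊₁ = dₖaₖ − mₖ, dₖ₊₁ = (n − mₖ₊₁²)/dₖ, aₖ₊₁ = ⌊(a₀+mₖ₊₁)/dₖ₊₁⌋:
  k=1: m=33, d=1, a=66
d=1 and a=2a₀=66 at k=1, so the next step gives (m, d) = (33, 1) again — its k=1 value — and the period has length 1.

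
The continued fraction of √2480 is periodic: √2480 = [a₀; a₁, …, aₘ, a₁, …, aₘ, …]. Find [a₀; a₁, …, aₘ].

a₀ = ⌊√2480⌋ = 49.
With m₀=0, d₀=1 and mₖ₊₁ = dₖaₖ − mₖ, dₖ₊₁ = (n − mₖ₊₁²)/dₖ, aₖ₊₁ = ⌊(a₀+mₖ₊₁)/dₖ₊₁⌋:
  k=1: m=49, d=79, a=1
  k=2: m=30, d=20, a=3
  k=3: m=30, d=79, a=1
  k=4: m=49, d=1, a=98
d=1 and a=2a₀=98 at k=4, so the next step gives (m, d) = (49, 79) again — its k=1 value — and the period has length 4.

[49; 1, 3, 1, 98]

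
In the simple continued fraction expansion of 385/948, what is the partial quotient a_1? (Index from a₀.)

385 = 0·948 + 385   →  a_0 = 0
948 = 2·385 + 178   →  a_1 = 2

2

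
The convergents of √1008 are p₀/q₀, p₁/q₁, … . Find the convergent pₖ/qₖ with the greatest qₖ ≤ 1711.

√1008 = [31; 1, 2, 1, 62, …] (period length 4).
Convergents:
  p_0/q_0 = 31/1
  p_1/q_1 = 32/1
  p_2/q_2 = 95/3
  p_3/q_3 = 127/4
  p_4/q_4 = 7969/251
  p_5/q_5 = 8096/255
  p_6/q_6 = 24161/761
  p_7/q_7 = 32257/1016
  p_8/q_8 = 2024095/63753
q_7 = 1016 ≤ 1711 < 63753 = q_8, so the answer is 32257/1016.

32257/1016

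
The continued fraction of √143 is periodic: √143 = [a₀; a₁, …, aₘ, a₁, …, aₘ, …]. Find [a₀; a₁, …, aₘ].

a₀ = ⌊√143⌋ = 11.
With m₀=0, d₀=1 and mₖ₊₁ = dₖaₖ − mₖ, dₖ₊₁ = (n − mₖ₊₁²)/dₖ, aₖ₊₁ = ⌊(a₀+mₖ₊₁)/dₖ₊₁⌋:
  k=1: m=11, d=22, a=1
  k=2: m=11, d=1, a=22
d=1 and a=2a₀=22 at k=2, so the next step gives (m, d) = (11, 22) again — its k=1 value — and the period has length 2.

[11; 1, 22]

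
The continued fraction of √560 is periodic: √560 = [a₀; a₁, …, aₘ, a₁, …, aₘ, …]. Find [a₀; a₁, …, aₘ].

a₀ = ⌊√560⌋ = 23.
With m₀=0, d₀=1 and mₖ₊₁ = dₖaₖ − mₖ, dₖ₊₁ = (n − mₖ₊₁²)/dₖ, aₖ₊₁ = ⌊(a₀+mₖ₊₁)/dₖ₊₁⌋:
  k=1: m=23, d=31, a=1
  k=2: m=8, d=16, a=1
  k=3: m=8, d=31, a=1
  k=4: m=23, d=1, a=46
d=1 and a=2a₀=46 at k=4, so the next step gives (m, d) = (23, 31) again — its k=1 value — and the period has length 4.

[23; 1, 1, 1, 46]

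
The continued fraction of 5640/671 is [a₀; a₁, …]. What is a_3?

5640 = 8·671 + 272   →  a_0 = 8
671 = 2·272 + 127   →  a_1 = 2
272 = 2·127 + 18   →  a_2 = 2
127 = 7·18 + 1   →  a_3 = 7

7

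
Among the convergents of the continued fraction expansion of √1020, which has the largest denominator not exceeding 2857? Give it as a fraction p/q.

32672/1023

√1020 = [31; 1, 14, 1, 62, …] (period length 4).
Convergents:
  p_0/q_0 = 31/1
  p_1/q_1 = 32/1
  p_2/q_2 = 479/15
  p_3/q_3 = 511/16
  p_4/q_4 = 32161/1007
  p_5/q_5 = 32672/1023
  p_6/q_6 = 489569/15329
q_5 = 1023 ≤ 2857 < 15329 = q_6, so the answer is 32672/1023.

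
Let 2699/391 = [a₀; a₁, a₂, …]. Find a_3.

2699 = 6·391 + 353   →  a_0 = 6
391 = 1·353 + 38   →  a_1 = 1
353 = 9·38 + 11   →  a_2 = 9
38 = 3·11 + 5   →  a_3 = 3

3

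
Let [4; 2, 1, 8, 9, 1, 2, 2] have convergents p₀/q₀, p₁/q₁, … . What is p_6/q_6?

3316/763

Using pₖ = aₖpₖ₋₁ + pₖ₋₂, qₖ = aₖqₖ₋₁ + qₖ₋₂ (with p₋₁=1, p₋₂=0, q₋₁=0, q₋₂=1):
  k=0: a=4, p=4, q=1
  k=1: a=2, p=9, q=2
  k=2: a=1, p=13, q=3
  k=3: a=8, p=113, q=26
  k=4: a=9, p=1030, q=237
  k=5: a=1, p=1143, q=263
  k=6: a=2, p=3316, q=763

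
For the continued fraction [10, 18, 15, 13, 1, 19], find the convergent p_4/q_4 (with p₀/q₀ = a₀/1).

Using pₖ = aₖpₖ₋₁ + pₖ₋₂, qₖ = aₖqₖ₋₁ + qₖ₋₂ (with p₋₁=1, p₋₂=0, q₋₁=0, q₋₂=1):
  k=0: a=10, p=10, q=1
  k=1: a=18, p=181, q=18
  k=2: a=15, p=2725, q=271
  k=3: a=13, p=35606, q=3541
  k=4: a=1, p=38331, q=3812

38331/3812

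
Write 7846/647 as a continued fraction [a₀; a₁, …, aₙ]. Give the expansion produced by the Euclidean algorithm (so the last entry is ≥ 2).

7846 = 12*647 + 82
647 = 7*82 + 73
82 = 1*73 + 9
73 = 8*9 + 1
9 = 9*1 + 0  (stop)
So 7846/647 = [12; 7, 1, 8, 9].

[12; 7, 1, 8, 9]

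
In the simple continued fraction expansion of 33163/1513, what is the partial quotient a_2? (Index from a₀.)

33163 = 21·1513 + 1390   →  a_0 = 21
1513 = 1·1390 + 123   →  a_1 = 1
1390 = 11·123 + 37   →  a_2 = 11

11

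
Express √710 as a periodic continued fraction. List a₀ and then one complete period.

a₀ = ⌊√710⌋ = 26.
With m₀=0, d₀=1 and mₖ₊₁ = dₖaₖ − mₖ, dₖ₊₁ = (n − mₖ₊₁²)/dₖ, aₖ₊₁ = ⌊(a₀+mₖ₊₁)/dₖ₊₁⌋:
  k=1: m=26, d=34, a=1
  k=2: m=8, d=19, a=1
  k=3: m=11, d=31, a=1
  k=4: m=20, d=10, a=4
  k=5: m=20, d=31, a=1
  k=6: m=11, d=19, a=1
  k=7: m=8, d=34, a=1
  k=8: m=26, d=1, a=52
d=1 and a=2a₀=52 at k=8, so the next step gives (m, d) = (26, 34) again — its k=1 value — and the period has length 8.

[26; 1, 1, 1, 4, 1, 1, 1, 52]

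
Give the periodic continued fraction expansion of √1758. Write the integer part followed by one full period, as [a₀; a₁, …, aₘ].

a₀ = ⌊√1758⌋ = 41.
With m₀=0, d₀=1 and mₖ₊₁ = dₖaₖ − mₖ, dₖ₊₁ = (n − mₖ₊₁²)/dₖ, aₖ₊₁ = ⌊(a₀+mₖ₊₁)/dₖ₊₁⌋:
  k=1: m=41, d=77, a=1
  k=2: m=36, d=6, a=12
  k=3: m=36, d=77, a=1
  k=4: m=41, d=1, a=82
d=1 and a=2a₀=82 at k=4, so the next step gives (m, d) = (41, 77) again — its k=1 value — and the period has length 4.

[41; 1, 12, 1, 82]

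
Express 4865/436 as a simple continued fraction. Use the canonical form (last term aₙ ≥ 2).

4865 = 11*436 + 69
436 = 6*69 + 22
69 = 3*22 + 3
22 = 7*3 + 1
3 = 3*1 + 0  (stop)
So 4865/436 = [11; 6, 3, 7, 3].

[11; 6, 3, 7, 3]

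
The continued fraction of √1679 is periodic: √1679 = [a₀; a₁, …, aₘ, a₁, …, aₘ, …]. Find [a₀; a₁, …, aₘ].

[40; 1, 39, 1, 80]

a₀ = ⌊√1679⌋ = 40.
With m₀=0, d₀=1 and mₖ₊₁ = dₖaₖ − mₖ, dₖ₊₁ = (n − mₖ₊₁²)/dₖ, aₖ₊₁ = ⌊(a₀+mₖ₊₁)/dₖ₊₁⌋:
  k=1: m=40, d=79, a=1
  k=2: m=39, d=2, a=39
  k=3: m=39, d=79, a=1
  k=4: m=40, d=1, a=80
d=1 and a=2a₀=80 at k=4, so the next step gives (m, d) = (40, 79) again — its k=1 value — and the period has length 4.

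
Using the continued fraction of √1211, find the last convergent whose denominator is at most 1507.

48406/1391

√1211 = [34; 1, 3, 1, 68, …] (period length 4).
Convergents:
  p_0/q_0 = 34/1
  p_1/q_1 = 35/1
  p_2/q_2 = 139/4
  p_3/q_3 = 174/5
  p_4/q_4 = 11971/344
  p_5/q_5 = 12145/349
  p_6/q_6 = 48406/1391
  p_7/q_7 = 60551/1740
q_6 = 1391 ≤ 1507 < 1740 = q_7, so the answer is 48406/1391.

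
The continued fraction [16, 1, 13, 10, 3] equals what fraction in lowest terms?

Fold from the inside: start with 3/1.
  10 + 1/3 = 31/3
  13 + 3/31 = 406/31
  1 + 31/406 = 437/406
  16 + 406/437 = 7398/437

7398/437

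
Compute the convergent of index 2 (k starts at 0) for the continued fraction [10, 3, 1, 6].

41/4

Using pₖ = aₖpₖ₋₁ + pₖ₋₂, qₖ = aₖqₖ₋₁ + qₖ₋₂ (with p₋₁=1, p₋₂=0, q₋₁=0, q₋₂=1):
  k=0: a=10, p=10, q=1
  k=1: a=3, p=31, q=3
  k=2: a=1, p=41, q=4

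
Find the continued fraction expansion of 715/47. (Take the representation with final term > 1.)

[15; 4, 1, 2, 3]

715 = 15*47 + 10
47 = 4*10 + 7
10 = 1*7 + 3
7 = 2*3 + 1
3 = 3*1 + 0  (stop)
So 715/47 = [15; 4, 1, 2, 3].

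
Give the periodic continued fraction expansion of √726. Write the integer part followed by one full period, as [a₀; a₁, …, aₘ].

[26; 1, 16, 1, 52]

a₀ = ⌊√726⌋ = 26.
With m₀=0, d₀=1 and mₖ₊₁ = dₖaₖ − mₖ, dₖ₊₁ = (n − mₖ₊₁²)/dₖ, aₖ₊₁ = ⌊(a₀+mₖ₊₁)/dₖ₊₁⌋:
  k=1: m=26, d=50, a=1
  k=2: m=24, d=3, a=16
  k=3: m=24, d=50, a=1
  k=4: m=26, d=1, a=52
d=1 and a=2a₀=52 at k=4, so the next step gives (m, d) = (26, 50) again — its k=1 value — and the period has length 4.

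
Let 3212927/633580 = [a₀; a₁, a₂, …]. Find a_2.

14

3212927 = 5·633580 + 45027   →  a_0 = 5
633580 = 14·45027 + 3202   →  a_1 = 14
45027 = 14·3202 + 199   →  a_2 = 14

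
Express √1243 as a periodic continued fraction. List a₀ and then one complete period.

[35; 3, 1, 9, 3, 9, 1, 3, 70]

a₀ = ⌊√1243⌋ = 35.
With m₀=0, d₀=1 and mₖ₊₁ = dₖaₖ − mₖ, dₖ₊₁ = (n − mₖ₊₁²)/dₖ, aₖ₊₁ = ⌊(a₀+mₖ₊₁)/dₖ₊₁⌋:
  k=1: m=35, d=18, a=3
  k=2: m=19, d=49, a=1
  k=3: m=30, d=7, a=9
  k=4: m=33, d=22, a=3
  k=5: m=33, d=7, a=9
  k=6: m=30, d=49, a=1
  k=7: m=19, d=18, a=3
  k=8: m=35, d=1, a=70
d=1 and a=2a₀=70 at k=8, so the next step gives (m, d) = (35, 18) again — its k=1 value — and the period has length 8.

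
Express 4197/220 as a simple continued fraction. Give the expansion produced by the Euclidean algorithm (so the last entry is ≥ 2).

4197 = 19·220 + 17
220 = 12·17 + 16
17 = 1·16 + 1
16 = 16·1 + 0  (stop)
So 4197/220 = [19; 12, 1, 16].

[19; 12, 1, 16]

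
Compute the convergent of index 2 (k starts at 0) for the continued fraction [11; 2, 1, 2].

Using pₖ = aₖpₖ₋₁ + pₖ₋₂, qₖ = aₖqₖ₋₁ + qₖ₋₂ (with p₋₁=1, p₋₂=0, q₋₁=0, q₋₂=1):
  k=0: a=11, p=11, q=1
  k=1: a=2, p=23, q=2
  k=2: a=1, p=34, q=3

34/3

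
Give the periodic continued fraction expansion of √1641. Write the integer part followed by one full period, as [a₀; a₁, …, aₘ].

a₀ = ⌊√1641⌋ = 40.
With m₀=0, d₀=1 and mₖ₊₁ = dₖaₖ − mₖ, dₖ₊₁ = (n − mₖ₊₁²)/dₖ, aₖ₊₁ = ⌊(a₀+mₖ₊₁)/dₖ₊₁⌋:
  k=1: m=40, d=41, a=1
  k=2: m=1, d=40, a=1
  k=3: m=39, d=3, a=26
  k=4: m=39, d=40, a=1
  k=5: m=1, d=41, a=1
  k=6: m=40, d=1, a=80
d=1 and a=2a₀=80 at k=6, so the next step gives (m, d) = (40, 41) again — its k=1 value — and the period has length 6.

[40; 1, 1, 26, 1, 1, 80]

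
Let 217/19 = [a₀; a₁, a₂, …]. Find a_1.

2

217 = 11·19 + 8   →  a_0 = 11
19 = 2·8 + 3   →  a_1 = 2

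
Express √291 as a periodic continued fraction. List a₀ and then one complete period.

[17; 17, 34]

a₀ = ⌊√291⌋ = 17.
With m₀=0, d₀=1 and mₖ₊₁ = dₖaₖ − mₖ, dₖ₊₁ = (n − mₖ₊₁²)/dₖ, aₖ₊₁ = ⌊(a₀+mₖ₊₁)/dₖ₊₁⌋:
  k=1: m=17, d=2, a=17
  k=2: m=17, d=1, a=34
d=1 and a=2a₀=34 at k=2, so the next step gives (m, d) = (17, 2) again — its k=1 value — and the period has length 2.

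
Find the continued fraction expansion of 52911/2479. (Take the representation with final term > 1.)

[21; 2, 1, 10, 15, 2, 2]

52911 = 21*2479 + 852
2479 = 2*852 + 775
852 = 1*775 + 77
775 = 10*77 + 5
77 = 15*5 + 2
5 = 2*2 + 1
2 = 2*1 + 0  (stop)
So 52911/2479 = [21; 2, 1, 10, 15, 2, 2].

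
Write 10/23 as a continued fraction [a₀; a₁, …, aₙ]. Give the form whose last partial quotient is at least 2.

[0; 2, 3, 3]

10 = 0×23 + 10
23 = 2×10 + 3
10 = 3×3 + 1
3 = 3×1 + 0  (stop)
So 10/23 = [0; 2, 3, 3].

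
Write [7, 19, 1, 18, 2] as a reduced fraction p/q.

5485/778

Fold from the inside: start with 2/1.
  18 + 1/2 = 37/2
  1 + 2/37 = 39/37
  19 + 37/39 = 778/39
  7 + 39/778 = 5485/778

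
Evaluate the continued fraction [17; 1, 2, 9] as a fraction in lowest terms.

Fold from the inside: start with 9/1.
  2 + 1/9 = 19/9
  1 + 9/19 = 28/19
  17 + 19/28 = 495/28

495/28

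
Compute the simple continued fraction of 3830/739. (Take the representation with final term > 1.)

[5; 5, 2, 9, 7]

3830 = 5·739 + 135
739 = 5·135 + 64
135 = 2·64 + 7
64 = 9·7 + 1
7 = 7·1 + 0  (stop)
So 3830/739 = [5; 5, 2, 9, 7].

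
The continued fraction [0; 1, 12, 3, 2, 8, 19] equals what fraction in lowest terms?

13861/14989

Using pₖ = aₖpₖ₋₁ + pₖ₋₂ and qₖ = aₖqₖ₋₁ + qₖ₋₂:
  k=0: a=0, p=0, q=1
  k=1: a=1, p=1, q=1
  k=2: a=12, p=12, q=13
  k=3: a=3, p=37, q=40
  k=4: a=2, p=86, q=93
  k=5: a=8, p=725, q=784
  k=6: a=19, p=13861, q=14989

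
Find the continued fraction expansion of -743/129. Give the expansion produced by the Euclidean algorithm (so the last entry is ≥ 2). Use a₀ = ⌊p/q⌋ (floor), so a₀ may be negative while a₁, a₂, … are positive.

-743 = -6×129 + 31
129 = 4×31 + 5
31 = 6×5 + 1
5 = 5×1 + 0  (stop)
So -743/129 = [-6; 4, 6, 5].

[-6; 4, 6, 5]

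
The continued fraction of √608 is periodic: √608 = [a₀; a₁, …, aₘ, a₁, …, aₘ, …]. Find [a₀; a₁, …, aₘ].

a₀ = ⌊√608⌋ = 24.
With m₀=0, d₀=1 and mₖ₊₁ = dₖaₖ − mₖ, dₖ₊₁ = (n − mₖ₊₁²)/dₖ, aₖ₊₁ = ⌊(a₀+mₖ₊₁)/dₖ₊₁⌋:
  k=1: m=24, d=32, a=1
  k=2: m=8, d=17, a=1
  k=3: m=9, d=31, a=1
  k=4: m=22, d=4, a=11
  k=5: m=22, d=31, a=1
  k=6: m=9, d=17, a=1
  k=7: m=8, d=32, a=1
  k=8: m=24, d=1, a=48
d=1 and a=2a₀=48 at k=8, so the next step gives (m, d) = (24, 32) again — its k=1 value — and the period has length 8.

[24; 1, 1, 1, 11, 1, 1, 1, 48]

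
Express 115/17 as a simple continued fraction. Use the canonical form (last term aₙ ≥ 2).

[6; 1, 3, 4]

115 = 6×17 + 13
17 = 1×13 + 4
13 = 3×4 + 1
4 = 4×1 + 0  (stop)
So 115/17 = [6; 1, 3, 4].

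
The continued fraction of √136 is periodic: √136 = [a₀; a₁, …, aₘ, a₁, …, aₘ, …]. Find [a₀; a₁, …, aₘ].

a₀ = ⌊√136⌋ = 11.

[11; 1, 1, 1, 22]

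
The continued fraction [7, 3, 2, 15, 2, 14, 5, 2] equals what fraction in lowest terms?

Using pₖ = aₖpₖ₋₁ + pₖ₋₂ and qₖ = aₖqₖ₋₁ + qₖ₋₂:
  k=0: a=7, p=7, q=1
  k=1: a=3, p=22, q=3
  k=2: a=2, p=51, q=7
  k=3: a=15, p=787, q=108
  k=4: a=2, p=1625, q=223
  k=5: a=14, p=23537, q=3230
  k=6: a=5, p=119310, q=16373
  k=7: a=2, p=262157, q=35976

262157/35976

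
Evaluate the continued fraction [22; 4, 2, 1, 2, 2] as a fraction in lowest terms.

Using pₖ = aₖpₖ₋₁ + pₖ₋₂ and qₖ = aₖqₖ₋₁ + qₖ₋₂:
  k=0: a=22, p=22, q=1
  k=1: a=4, p=89, q=4
  k=2: a=2, p=200, q=9
  k=3: a=1, p=289, q=13
  k=4: a=2, p=778, q=35
  k=5: a=2, p=1845, q=83

1845/83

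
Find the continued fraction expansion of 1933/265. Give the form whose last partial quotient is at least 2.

[7; 3, 2, 1, 1, 15]

1933 = 7×265 + 78
265 = 3×78 + 31
78 = 2×31 + 16
31 = 1×16 + 15
16 = 1×15 + 1
15 = 15×1 + 0  (stop)
So 1933/265 = [7; 3, 2, 1, 1, 15].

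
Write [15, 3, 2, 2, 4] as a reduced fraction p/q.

Fold from the inside: start with 4/1.
  2 + 1/4 = 9/4
  2 + 4/9 = 22/9
  3 + 9/22 = 75/22
  15 + 22/75 = 1147/75

1147/75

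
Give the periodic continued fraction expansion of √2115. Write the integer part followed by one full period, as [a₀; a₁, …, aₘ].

[45; 1, 90]

a₀ = ⌊√2115⌋ = 45.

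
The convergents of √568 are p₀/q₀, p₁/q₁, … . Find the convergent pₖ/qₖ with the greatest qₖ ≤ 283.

6697/281

√568 = [23; 1, 4, 1, 46, …] (period length 4).
Convergents:
  p_0/q_0 = 23/1
  p_1/q_1 = 24/1
  p_2/q_2 = 119/5
  p_3/q_3 = 143/6
  p_4/q_4 = 6697/281
  p_5/q_5 = 6840/287
q_4 = 281 ≤ 283 < 287 = q_5, so the answer is 6697/281.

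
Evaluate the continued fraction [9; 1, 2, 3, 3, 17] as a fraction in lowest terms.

Fold from the inside: start with 17/1.
  3 + 1/17 = 52/17
  3 + 17/52 = 173/52
  2 + 52/173 = 398/173
  1 + 173/398 = 571/398
  9 + 398/571 = 5537/571

5537/571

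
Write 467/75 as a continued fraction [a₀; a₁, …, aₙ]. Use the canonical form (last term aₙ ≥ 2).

[6; 4, 2, 2, 3]

467 = 6×75 + 17
75 = 4×17 + 7
17 = 2×7 + 3
7 = 2×3 + 1
3 = 3×1 + 0  (stop)
So 467/75 = [6; 4, 2, 2, 3].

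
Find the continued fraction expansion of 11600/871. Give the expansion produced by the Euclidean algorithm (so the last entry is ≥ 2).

11600 = 13*871 + 277
871 = 3*277 + 40
277 = 6*40 + 37
40 = 1*37 + 3
37 = 12*3 + 1
3 = 3*1 + 0  (stop)
So 11600/871 = [13; 3, 6, 1, 12, 3].

[13; 3, 6, 1, 12, 3]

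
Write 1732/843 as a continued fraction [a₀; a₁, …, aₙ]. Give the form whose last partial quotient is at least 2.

1732 = 2·843 + 46
843 = 18·46 + 15
46 = 3·15 + 1
15 = 15·1 + 0  (stop)
So 1732/843 = [2; 18, 3, 15].

[2; 18, 3, 15]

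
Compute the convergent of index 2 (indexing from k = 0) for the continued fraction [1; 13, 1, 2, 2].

15/14

Using pₖ = aₖpₖ₋₁ + pₖ₋₂, qₖ = aₖqₖ₋₁ + qₖ₋₂ (with p₋₁=1, p₋₂=0, q₋₁=0, q₋₂=1):
  k=0: a=1, p=1, q=1
  k=1: a=13, p=14, q=13
  k=2: a=1, p=15, q=14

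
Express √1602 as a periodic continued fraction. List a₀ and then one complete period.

a₀ = ⌊√1602⌋ = 40.
With m₀=0, d₀=1 and mₖ₊₁ = dₖaₖ − mₖ, dₖ₊₁ = (n − mₖ₊₁²)/dₖ, aₖ₊₁ = ⌊(a₀+mₖ₊₁)/dₖ₊₁⌋:
  k=1: m=40, d=2, a=40
  k=2: m=40, d=1, a=80
d=1 and a=2a₀=80 at k=2, so the next step gives (m, d) = (40, 2) again — its k=1 value — and the period has length 2.

[40; 40, 80]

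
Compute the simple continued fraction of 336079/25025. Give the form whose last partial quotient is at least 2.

336079 = 13*25025 + 10754
25025 = 2*10754 + 3517
10754 = 3*3517 + 203
3517 = 17*203 + 66
203 = 3*66 + 5
66 = 13*5 + 1
5 = 5*1 + 0  (stop)
So 336079/25025 = [13; 2, 3, 17, 3, 13, 5].

[13; 2, 3, 17, 3, 13, 5]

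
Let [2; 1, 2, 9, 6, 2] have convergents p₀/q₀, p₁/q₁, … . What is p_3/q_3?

Using pₖ = aₖpₖ₋₁ + pₖ₋₂, qₖ = aₖqₖ₋₁ + qₖ₋₂ (with p₋₁=1, p₋₂=0, q₋₁=0, q₋₂=1):
  k=0: a=2, p=2, q=1
  k=1: a=1, p=3, q=1
  k=2: a=2, p=8, q=3
  k=3: a=9, p=75, q=28

75/28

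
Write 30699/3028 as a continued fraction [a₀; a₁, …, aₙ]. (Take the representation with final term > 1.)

[10; 7, 4, 2, 2, 3, 2, 2]

30699 = 10·3028 + 419
3028 = 7·419 + 95
419 = 4·95 + 39
95 = 2·39 + 17
39 = 2·17 + 5
17 = 3·5 + 2
5 = 2·2 + 1
2 = 2·1 + 0  (stop)
So 30699/3028 = [10; 7, 4, 2, 2, 3, 2, 2].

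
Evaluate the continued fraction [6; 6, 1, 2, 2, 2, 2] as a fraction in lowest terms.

Fold from the inside: start with 2/1.
  2 + 1/2 = 5/2
  2 + 2/5 = 12/5
  2 + 5/12 = 29/12
  1 + 12/29 = 41/29
  6 + 29/41 = 275/41
  6 + 41/275 = 1691/275

1691/275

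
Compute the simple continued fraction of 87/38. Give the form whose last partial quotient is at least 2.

[2; 3, 2, 5]

87 = 2×38 + 11
38 = 3×11 + 5
11 = 2×5 + 1
5 = 5×1 + 0  (stop)
So 87/38 = [2; 3, 2, 5].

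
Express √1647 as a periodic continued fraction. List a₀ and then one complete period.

[40; 1, 1, 2, 1, 1, 80]

a₀ = ⌊√1647⌋ = 40.
With m₀=0, d₀=1 and mₖ₊₁ = dₖaₖ − mₖ, dₖ₊₁ = (n − mₖ₊₁²)/dₖ, aₖ₊₁ = ⌊(a₀+mₖ₊₁)/dₖ₊₁⌋:
  k=1: m=40, d=47, a=1
  k=2: m=7, d=34, a=1
  k=3: m=27, d=27, a=2
  k=4: m=27, d=34, a=1
  k=5: m=7, d=47, a=1
  k=6: m=40, d=1, a=80
d=1 and a=2a₀=80 at k=6, so the next step gives (m, d) = (40, 47) again — its k=1 value — and the period has length 6.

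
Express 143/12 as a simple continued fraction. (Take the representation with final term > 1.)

[11; 1, 11]

143 = 11·12 + 11
12 = 1·11 + 1
11 = 11·1 + 0  (stop)
So 143/12 = [11; 1, 11].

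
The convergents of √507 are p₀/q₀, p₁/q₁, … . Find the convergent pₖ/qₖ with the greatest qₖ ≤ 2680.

√507 = [22; 1, 1, 14, 1, 1, 44, …] (period length 6).
Convergents:
  p_0/q_0 = 22/1
  p_1/q_1 = 23/1
  p_2/q_2 = 45/2
  p_3/q_3 = 653/29
  p_4/q_4 = 698/31
  p_5/q_5 = 1351/60
  p_6/q_6 = 60142/2671
  p_7/q_7 = 61493/2731
q_6 = 2671 ≤ 2680 < 2731 = q_7, so the answer is 60142/2671.

60142/2671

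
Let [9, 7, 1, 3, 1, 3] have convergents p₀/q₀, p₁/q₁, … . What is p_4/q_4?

Using pₖ = aₖpₖ₋₁ + pₖ₋₂, qₖ = aₖqₖ₋₁ + qₖ₋₂ (with p₋₁=1, p₋₂=0, q₋₁=0, q₋₂=1):
  k=0: a=9, p=9, q=1
  k=1: a=7, p=64, q=7
  k=2: a=1, p=73, q=8
  k=3: a=3, p=283, q=31
  k=4: a=1, p=356, q=39

356/39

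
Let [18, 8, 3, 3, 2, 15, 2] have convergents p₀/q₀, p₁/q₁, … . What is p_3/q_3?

Using pₖ = aₖpₖ₋₁ + pₖ₋₂, qₖ = aₖqₖ₋₁ + qₖ₋₂ (with p₋₁=1, p₋₂=0, q₋₁=0, q₋₂=1):
  k=0: a=18, p=18, q=1
  k=1: a=8, p=145, q=8
  k=2: a=3, p=453, q=25
  k=3: a=3, p=1504, q=83

1504/83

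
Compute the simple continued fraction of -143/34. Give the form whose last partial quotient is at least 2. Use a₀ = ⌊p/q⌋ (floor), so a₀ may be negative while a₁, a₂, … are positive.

[-5; 1, 3, 1, 6]

-143 = -5*34 + 27
34 = 1*27 + 7
27 = 3*7 + 6
7 = 1*6 + 1
6 = 6*1 + 0  (stop)
So -143/34 = [-5; 1, 3, 1, 6].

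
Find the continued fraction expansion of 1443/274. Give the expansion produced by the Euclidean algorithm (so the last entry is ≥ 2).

1443 = 5·274 + 73
274 = 3·73 + 55
73 = 1·55 + 18
55 = 3·18 + 1
18 = 18·1 + 0  (stop)
So 1443/274 = [5; 3, 1, 3, 18].

[5; 3, 1, 3, 18]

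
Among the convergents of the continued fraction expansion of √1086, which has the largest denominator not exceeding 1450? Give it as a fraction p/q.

√1086 = [32; 1, 20, 1, 64, …] (period length 4).
Convergents:
  p_0/q_0 = 32/1
  p_1/q_1 = 33/1
  p_2/q_2 = 692/21
  p_3/q_3 = 725/22
  p_4/q_4 = 47092/1429
  p_5/q_5 = 47817/1451
q_4 = 1429 ≤ 1450 < 1451 = q_5, so the answer is 47092/1429.

47092/1429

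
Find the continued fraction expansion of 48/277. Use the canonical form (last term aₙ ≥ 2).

[0; 5, 1, 3, 2, 1, 3]

48 = 0·277 + 48
277 = 5·48 + 37
48 = 1·37 + 11
37 = 3·11 + 4
11 = 2·4 + 3
4 = 1·3 + 1
3 = 3·1 + 0  (stop)
So 48/277 = [0; 5, 1, 3, 2, 1, 3].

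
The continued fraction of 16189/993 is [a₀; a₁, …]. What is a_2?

16189 = 16·993 + 301   →  a_0 = 16
993 = 3·301 + 90   →  a_1 = 3
301 = 3·90 + 31   →  a_2 = 3

3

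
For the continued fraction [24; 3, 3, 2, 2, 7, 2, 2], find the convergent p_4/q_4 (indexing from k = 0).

1361/56

Using pₖ = aₖpₖ₋₁ + pₖ₋₂, qₖ = aₖqₖ₋₁ + qₖ₋₂ (with p₋₁=1, p₋₂=0, q₋₁=0, q₋₂=1):
  k=0: a=24, p=24, q=1
  k=1: a=3, p=73, q=3
  k=2: a=3, p=243, q=10
  k=3: a=2, p=559, q=23
  k=4: a=2, p=1361, q=56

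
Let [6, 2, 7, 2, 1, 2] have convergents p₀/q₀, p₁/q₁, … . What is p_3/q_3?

Using pₖ = aₖpₖ₋₁ + pₖ₋₂, qₖ = aₖqₖ₋₁ + qₖ₋₂ (with p₋₁=1, p₋₂=0, q₋₁=0, q₋₂=1):
  k=0: a=6, p=6, q=1
  k=1: a=2, p=13, q=2
  k=2: a=7, p=97, q=15
  k=3: a=2, p=207, q=32

207/32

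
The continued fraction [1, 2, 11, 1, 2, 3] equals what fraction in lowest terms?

361/244

Using pₖ = aₖpₖ₋₁ + pₖ₋₂ and qₖ = aₖqₖ₋₁ + qₖ₋₂:
  k=0: a=1, p=1, q=1
  k=1: a=2, p=3, q=2
  k=2: a=11, p=34, q=23
  k=3: a=1, p=37, q=25
  k=4: a=2, p=108, q=73
  k=5: a=3, p=361, q=244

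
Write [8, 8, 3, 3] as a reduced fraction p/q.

Using pₖ = aₖpₖ₋₁ + pₖ₋₂ and qₖ = aₖqₖ₋₁ + qₖ₋₂:
  k=0: a=8, p=8, q=1
  k=1: a=8, p=65, q=8
  k=2: a=3, p=203, q=25
  k=3: a=3, p=674, q=83

674/83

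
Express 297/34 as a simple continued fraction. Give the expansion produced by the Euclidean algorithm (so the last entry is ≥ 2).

[8; 1, 2, 1, 3, 2]

297 = 8×34 + 25
34 = 1×25 + 9
25 = 2×9 + 7
9 = 1×7 + 2
7 = 3×2 + 1
2 = 2×1 + 0  (stop)
So 297/34 = [8; 1, 2, 1, 3, 2].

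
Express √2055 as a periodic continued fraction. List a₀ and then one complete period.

a₀ = ⌊√2055⌋ = 45.
With m₀=0, d₀=1 and mₖ₊₁ = dₖaₖ − mₖ, dₖ₊₁ = (n − mₖ₊₁²)/dₖ, aₖ₊₁ = ⌊(a₀+mₖ₊₁)/dₖ₊₁⌋:
  k=1: m=45, d=30, a=3
  k=2: m=45, d=1, a=90
d=1 and a=2a₀=90 at k=2, so the next step gives (m, d) = (45, 30) again — its k=1 value — and the period has length 2.

[45; 3, 90]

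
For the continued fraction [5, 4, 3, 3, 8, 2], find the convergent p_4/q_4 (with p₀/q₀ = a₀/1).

Using pₖ = aₖpₖ₋₁ + pₖ₋₂, qₖ = aₖqₖ₋₁ + qₖ₋₂ (with p₋₁=1, p₋₂=0, q₋₁=0, q₋₂=1):
  k=0: a=5, p=5, q=1
  k=1: a=4, p=21, q=4
  k=2: a=3, p=68, q=13
  k=3: a=3, p=225, q=43
  k=4: a=8, p=1868, q=357

1868/357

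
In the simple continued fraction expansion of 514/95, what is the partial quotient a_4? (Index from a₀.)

514 = 5·95 + 39   →  a_0 = 5
95 = 2·39 + 17   →  a_1 = 2
39 = 2·17 + 5   →  a_2 = 2
17 = 3·5 + 2   →  a_3 = 3
5 = 2·2 + 1   →  a_4 = 2

2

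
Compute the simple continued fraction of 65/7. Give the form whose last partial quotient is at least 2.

65 = 9×7 + 2
7 = 3×2 + 1
2 = 2×1 + 0  (stop)
So 65/7 = [9; 3, 2].

[9; 3, 2]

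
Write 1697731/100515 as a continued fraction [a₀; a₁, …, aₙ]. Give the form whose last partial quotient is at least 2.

1697731 = 16·100515 + 89491
100515 = 1·89491 + 11024
89491 = 8·11024 + 1299
11024 = 8·1299 + 632
1299 = 2·632 + 35
632 = 18·35 + 2
35 = 17·2 + 1
2 = 2·1 + 0  (stop)
So 1697731/100515 = [16; 1, 8, 8, 2, 18, 17, 2].

[16; 1, 8, 8, 2, 18, 17, 2]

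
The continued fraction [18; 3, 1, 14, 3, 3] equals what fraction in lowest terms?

10989/602

Fold from the inside: start with 3/1.
  3 + 1/3 = 10/3
  14 + 3/10 = 143/10
  1 + 10/143 = 153/143
  3 + 143/153 = 602/153
  18 + 153/602 = 10989/602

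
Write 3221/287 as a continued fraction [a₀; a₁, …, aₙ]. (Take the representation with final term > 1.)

[11; 4, 2, 15, 2]

3221 = 11*287 + 64
287 = 4*64 + 31
64 = 2*31 + 2
31 = 15*2 + 1
2 = 2*1 + 0  (stop)
So 3221/287 = [11; 4, 2, 15, 2].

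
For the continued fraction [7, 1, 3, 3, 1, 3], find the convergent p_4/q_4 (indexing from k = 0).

Using pₖ = aₖpₖ₋₁ + pₖ₋₂, qₖ = aₖqₖ₋₁ + qₖ₋₂ (with p₋₁=1, p₋₂=0, q₋₁=0, q₋₂=1):
  k=0: a=7, p=7, q=1
  k=1: a=1, p=8, q=1
  k=2: a=3, p=31, q=4
  k=3: a=3, p=101, q=13
  k=4: a=1, p=132, q=17

132/17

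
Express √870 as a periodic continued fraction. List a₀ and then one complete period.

a₀ = ⌊√870⌋ = 29.
With m₀=0, d₀=1 and mₖ₊₁ = dₖaₖ − mₖ, dₖ₊₁ = (n − mₖ₊₁²)/dₖ, aₖ₊₁ = ⌊(a₀+mₖ₊₁)/dₖ₊₁⌋:
  k=1: m=29, d=29, a=2
  k=2: m=29, d=1, a=58
d=1 and a=2a₀=58 at k=2, so the next step gives (m, d) = (29, 29) again — its k=1 value — and the period has length 2.

[29; 2, 58]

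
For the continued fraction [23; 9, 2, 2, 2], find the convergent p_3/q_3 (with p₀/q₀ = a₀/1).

Using pₖ = aₖpₖ₋₁ + pₖ₋₂, qₖ = aₖqₖ₋₁ + qₖ₋₂ (with p₋₁=1, p₋₂=0, q₋₁=0, q₋₂=1):
  k=0: a=23, p=23, q=1
  k=1: a=9, p=208, q=9
  k=2: a=2, p=439, q=19
  k=3: a=2, p=1086, q=47

1086/47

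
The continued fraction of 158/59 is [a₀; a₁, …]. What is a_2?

158 = 2·59 + 40   →  a_0 = 2
59 = 1·40 + 19   →  a_1 = 1
40 = 2·19 + 2   →  a_2 = 2

2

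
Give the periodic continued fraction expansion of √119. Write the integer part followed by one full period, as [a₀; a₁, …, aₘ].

a₀ = ⌊√119⌋ = 10.
With m₀=0, d₀=1 and mₖ₊₁ = dₖaₖ − mₖ, dₖ₊₁ = (n − mₖ₊₁²)/dₖ, aₖ₊₁ = ⌊(a₀+mₖ₊₁)/dₖ₊₁⌋:
  k=1: m=10, d=19, a=1
  k=2: m=9, d=2, a=9
  k=3: m=9, d=19, a=1
  k=4: m=10, d=1, a=20
d=1 and a=2a₀=20 at k=4, so the next step gives (m, d) = (10, 19) again — its k=1 value — and the period has length 4.

[10; 1, 9, 1, 20]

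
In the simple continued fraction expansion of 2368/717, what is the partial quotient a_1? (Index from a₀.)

3

2368 = 3·717 + 217   →  a_0 = 3
717 = 3·217 + 66   →  a_1 = 3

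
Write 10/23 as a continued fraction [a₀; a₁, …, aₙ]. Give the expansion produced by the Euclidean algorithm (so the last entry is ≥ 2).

10 = 0*23 + 10
23 = 2*10 + 3
10 = 3*3 + 1
3 = 3*1 + 0  (stop)
So 10/23 = [0; 2, 3, 3].

[0; 2, 3, 3]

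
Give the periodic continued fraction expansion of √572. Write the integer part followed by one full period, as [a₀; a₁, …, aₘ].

[23; 1, 10, 1, 46]

a₀ = ⌊√572⌋ = 23.
With m₀=0, d₀=1 and mₖ₊₁ = dₖaₖ − mₖ, dₖ₊₁ = (n − mₖ₊₁²)/dₖ, aₖ₊₁ = ⌊(a₀+mₖ₊₁)/dₖ₊₁⌋:
  k=1: m=23, d=43, a=1
  k=2: m=20, d=4, a=10
  k=3: m=20, d=43, a=1
  k=4: m=23, d=1, a=46
d=1 and a=2a₀=46 at k=4, so the next step gives (m, d) = (23, 43) again — its k=1 value — and the period has length 4.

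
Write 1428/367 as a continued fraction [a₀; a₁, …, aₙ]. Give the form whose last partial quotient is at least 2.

1428 = 3·367 + 327
367 = 1·327 + 40
327 = 8·40 + 7
40 = 5·7 + 5
7 = 1·5 + 2
5 = 2·2 + 1
2 = 2·1 + 0  (stop)
So 1428/367 = [3; 1, 8, 5, 1, 2, 2].

[3; 1, 8, 5, 1, 2, 2]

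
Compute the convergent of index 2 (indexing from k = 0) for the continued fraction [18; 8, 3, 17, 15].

453/25

Using pₖ = aₖpₖ₋₁ + pₖ₋₂, qₖ = aₖqₖ₋₁ + qₖ₋₂ (with p₋₁=1, p₋₂=0, q₋₁=0, q₋₂=1):
  k=0: a=18, p=18, q=1
  k=1: a=8, p=145, q=8
  k=2: a=3, p=453, q=25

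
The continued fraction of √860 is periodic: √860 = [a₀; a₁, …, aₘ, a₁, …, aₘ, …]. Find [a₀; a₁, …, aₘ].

a₀ = ⌊√860⌋ = 29.

[29; 3, 14, 3, 58]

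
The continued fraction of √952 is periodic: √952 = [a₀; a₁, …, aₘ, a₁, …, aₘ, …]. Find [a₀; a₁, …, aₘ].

a₀ = ⌊√952⌋ = 30.
With m₀=0, d₀=1 and mₖ₊₁ = dₖaₖ − mₖ, dₖ₊₁ = (n − mₖ₊₁²)/dₖ, aₖ₊₁ = ⌊(a₀+mₖ₊₁)/dₖ₊₁⌋:
  k=1: m=30, d=52, a=1
  k=2: m=22, d=9, a=5
  k=3: m=23, d=47, a=1
  k=4: m=24, d=8, a=6
  k=5: m=24, d=47, a=1
  k=6: m=23, d=9, a=5
  k=7: m=22, d=52, a=1
  k=8: m=30, d=1, a=60
d=1 and a=2a₀=60 at k=8, so the next step gives (m, d) = (30, 52) again — its k=1 value — and the period has length 8.

[30; 1, 5, 1, 6, 1, 5, 1, 60]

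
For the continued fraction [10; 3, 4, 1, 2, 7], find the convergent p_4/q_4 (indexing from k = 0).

464/45

Using pₖ = aₖpₖ₋₁ + pₖ₋₂, qₖ = aₖqₖ₋₁ + qₖ₋₂ (with p₋₁=1, p₋₂=0, q₋₁=0, q₋₂=1):
  k=0: a=10, p=10, q=1
  k=1: a=3, p=31, q=3
  k=2: a=4, p=134, q=13
  k=3: a=1, p=165, q=16
  k=4: a=2, p=464, q=45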